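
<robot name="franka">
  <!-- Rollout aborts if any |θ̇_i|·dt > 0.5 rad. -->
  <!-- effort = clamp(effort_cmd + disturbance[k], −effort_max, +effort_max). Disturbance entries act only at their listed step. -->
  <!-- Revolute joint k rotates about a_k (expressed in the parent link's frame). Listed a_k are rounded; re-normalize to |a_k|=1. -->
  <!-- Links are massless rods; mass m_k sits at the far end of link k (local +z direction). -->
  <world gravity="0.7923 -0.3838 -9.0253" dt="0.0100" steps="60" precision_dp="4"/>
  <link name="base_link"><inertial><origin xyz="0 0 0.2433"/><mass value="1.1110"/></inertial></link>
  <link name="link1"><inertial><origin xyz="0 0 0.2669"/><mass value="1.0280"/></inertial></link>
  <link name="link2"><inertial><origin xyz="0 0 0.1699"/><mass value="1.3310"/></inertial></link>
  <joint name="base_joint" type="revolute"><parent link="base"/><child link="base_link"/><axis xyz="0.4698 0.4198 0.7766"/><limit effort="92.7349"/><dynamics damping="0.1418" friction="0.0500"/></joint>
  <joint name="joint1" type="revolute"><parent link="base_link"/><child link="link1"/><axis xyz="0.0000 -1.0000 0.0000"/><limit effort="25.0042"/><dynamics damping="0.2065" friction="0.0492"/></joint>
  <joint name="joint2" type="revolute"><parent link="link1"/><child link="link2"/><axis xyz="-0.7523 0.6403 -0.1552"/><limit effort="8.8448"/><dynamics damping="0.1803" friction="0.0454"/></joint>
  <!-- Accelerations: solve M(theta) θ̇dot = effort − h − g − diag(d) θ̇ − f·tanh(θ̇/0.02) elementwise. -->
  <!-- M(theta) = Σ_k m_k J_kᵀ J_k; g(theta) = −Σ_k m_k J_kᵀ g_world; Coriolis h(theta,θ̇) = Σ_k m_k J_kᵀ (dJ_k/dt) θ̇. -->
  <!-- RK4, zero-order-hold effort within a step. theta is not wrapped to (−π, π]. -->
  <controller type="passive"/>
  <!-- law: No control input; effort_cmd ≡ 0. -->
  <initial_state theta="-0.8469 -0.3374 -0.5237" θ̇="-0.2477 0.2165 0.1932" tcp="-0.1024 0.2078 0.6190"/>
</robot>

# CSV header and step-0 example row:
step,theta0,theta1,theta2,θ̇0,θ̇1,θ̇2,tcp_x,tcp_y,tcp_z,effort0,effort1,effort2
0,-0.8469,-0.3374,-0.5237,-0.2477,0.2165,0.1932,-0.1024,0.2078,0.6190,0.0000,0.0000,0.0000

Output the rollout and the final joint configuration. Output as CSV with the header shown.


step,theta0,theta1,theta2,θ̇0,θ̇1,θ̇2,tcp_x,tcp_y,tcp_z,effort0,effort1,effort2
1,-0.8510,-0.3369,-0.5248,-0.5706,-0.1095,-0.3795,-0.1031,0.2094,0.6183,0.0000,0.0000,0.0000
2,-0.8582,-0.3394,-0.5310,-0.8534,-0.3805,-0.8519,-0.1040,0.2111,0.6172,0.0000,0.0000,0.0000
3,-0.8680,-0.3444,-0.5416,-1.1133,-0.6198,-1.2598,-0.1049,0.2129,0.6156,0.0000,0.0000,0.0000
4,-0.8804,-0.3517,-0.5560,-1.3546,-0.8323,-1.6116,-0.1058,0.2148,0.6136,0.0000,0.0000,0.0000
5,-0.8951,-0.3610,-0.5737,-1.5808,-1.0224,-1.9153,-0.1069,0.2170,0.6113,0.0000,0.0000,0.0000
6,-0.9120,-0.3721,-0.5942,-1.7952,-1.1939,-2.1783,-0.1079,0.2193,0.6086,0.0000,0.0000,0.0000
7,-0.9309,-0.3848,-0.6171,-2.0002,-1.3499,-2.4068,-0.1091,0.2218,0.6055,0.0000,0.0000,0.0000
8,-0.9519,-0.3991,-0.6422,-2.1980,-1.4929,-2.6063,-0.1102,0.2245,0.6020,0.0000,0.0000,0.0000
9,-0.9749,-0.4147,-0.6692,-2.3903,-1.6249,-2.7810,-0.1113,0.2275,0.5981,0.0000,0.0000,0.0000
10,-0.9997,-0.4315,-0.6977,-2.5782,-1.7471,-2.9348,-0.1125,0.2307,0.5938,0.0000,0.0000,0.0000
11,-1.0264,-0.4496,-0.7278,-2.7629,-1.8608,-3.0707,-0.1137,0.2342,0.5891,0.0000,0.0000,0.0000
12,-1.0550,-0.4687,-0.7591,-2.9448,-1.9666,-3.1912,-0.1148,0.2379,0.5840,0.0000,0.0000,0.0000
13,-1.0853,-0.4889,-0.7916,-3.1243,-2.0646,-3.2984,-0.1159,0.2419,0.5784,0.0000,0.0000,0.0000
14,-1.1175,-0.5100,-0.8250,-3.3014,-2.1550,-3.3942,-0.1170,0.2462,0.5724,0.0000,0.0000,0.0000
15,-1.1514,-0.5320,-0.8594,-3.4761,-2.2375,-3.4803,-0.1180,0.2507,0.5658,0.0000,0.0000,0.0000
16,-1.1870,-0.5547,-0.8946,-3.6477,-2.3114,-3.5583,-0.1190,0.2555,0.5588,0.0000,0.0000,0.0000
17,-1.2243,-0.5781,-0.9306,-3.8157,-2.3760,-3.6298,-0.1199,0.2606,0.5513,0.0000,0.0000,0.0000
18,-1.2633,-0.6022,-0.9672,-3.9790,-2.4303,-3.6964,-0.1208,0.2660,0.5432,0.0000,0.0000,0.0000
19,-1.3039,-0.6267,-1.0045,-4.1364,-2.4729,-3.7600,-0.1215,0.2717,0.5346,0.0000,0.0000,0.0000
20,-1.3460,-0.6516,-1.0424,-4.2867,-2.5023,-3.8223,-0.1221,0.2777,0.5254,0.0000,0.0000,0.0000
21,-1.3896,-0.6767,-1.0809,-4.4283,-2.5171,-3.8854,-0.1226,0.2839,0.5157,0.0000,0.0000,0.0000
22,-1.4345,-0.7019,-1.1201,-4.5597,-2.5154,-3.9511,-0.1228,0.2905,0.5053,0.0000,0.0000,0.0000
23,-1.4807,-0.7270,-1.1600,-4.6794,-2.4953,-4.0215,-0.1229,0.2973,0.4943,0.0000,0.0000,0.0000
24,-1.5281,-0.7517,-1.2006,-4.7861,-2.4552,-4.0981,-0.1227,0.3043,0.4827,0.0000,0.0000,0.0000
25,-1.5764,-0.7760,-1.2420,-4.8788,-2.3934,-4.1823,-0.1222,0.3116,0.4704,0.0000,0.0000,0.0000
26,-1.6256,-0.7995,-1.2842,-4.9572,-2.3084,-4.2747,-0.1213,0.3191,0.4574,0.0000,0.0000,0.0000
27,-1.6755,-0.8221,-1.3275,-5.0215,-2.1991,-4.3751,-0.1200,0.3268,0.4437,0.0000,0.0000,0.0000
28,-1.7260,-0.8434,-1.3718,-5.0729,-2.0649,-4.4820,-0.1181,0.3346,0.4294,0.0000,0.0000,0.0000
29,-1.7769,-0.8633,-1.4171,-5.1132,-1.9055,-4.5926,-0.1157,0.3425,0.4143,0.0000,0.0000,0.0000
30,-1.8282,-0.8814,-1.4636,-5.1454,-1.7211,-4.7029,-0.1125,0.3504,0.3986,0.0000,0.0000,0.0000
31,-1.8798,-0.8976,-1.5112,-5.1728,-1.5126,-4.8073,-0.1086,0.3582,0.3822,0.0000,0.0000,0.0000
32,-1.9317,-0.9116,-1.5597,-5.1993,-1.2810,-4.8992,-0.1038,0.3660,0.3652,0.0000,0.0000,0.0000
33,-1.9838,-0.9232,-1.6091,-5.2287,-1.0277,-4.9710,-0.0980,0.3736,0.3476,0.0000,0.0000,0.0000
34,-2.0363,-0.9321,-1.6590,-5.2646,-0.7543,-5.0148,-0.0911,0.3808,0.3296,0.0000,0.0000,0.0000
35,-2.0891,-0.9382,-1.7093,-5.3092,-0.4622,-5.0223,-0.0831,0.3877,0.3111,0.0000,0.0000,0.0000
36,-2.1425,-0.9413,-1.7593,-5.3638,-0.1525,-4.9860,-0.0739,0.3942,0.2925,0.0000,0.0000,0.0000
37,-2.1965,-0.9412,-1.8088,-5.4363,0.1619,-4.8953,-0.0635,0.4001,0.2736,0.0000,0.0000,0.0000
38,-2.2512,-0.9380,-1.8571,-5.5206,0.4853,-4.7459,-0.0518,0.4054,0.2548,0.0000,0.0000,0.0000
39,-2.3069,-0.9315,-1.9035,-5.6045,0.8280,-4.5366,-0.0388,0.4100,0.2361,0.0000,0.0000,0.0000
40,-2.3633,-0.9214,-1.9476,-5.6801,1.1923,-4.2646,-0.0246,0.4140,0.2177,0.0000,0.0000,0.0000
41,-2.4204,-0.9075,-1.9886,-5.7372,1.5819,-3.9288,-0.0093,0.4172,0.1997,0.0000,0.0000,0.0000
42,-2.4779,-0.8897,-2.0259,-5.7637,2.0014,-3.5300,0.0070,0.4197,0.1822,0.0000,0.0000,0.0000
43,-2.5355,-0.8674,-2.0590,-5.7463,2.4562,-3.0703,0.0244,0.4216,0.1652,0.0000,0.0000,0.0000
44,-2.5927,-0.8404,-2.0872,-5.6714,2.9513,-2.5530,0.0426,0.4228,0.1489,0.0000,0.0000,0.0000
45,-2.6487,-0.8082,-2.1099,-5.5277,3.4903,-1.9818,0.0615,0.4234,0.1331,0.0000,0.0000,0.0000
46,-2.7030,-0.7704,-2.1266,-5.3072,4.0734,-1.3598,0.0810,0.4236,0.1180,0.0000,0.0000,0.0000
47,-2.7546,-0.7266,-2.1369,-5.0080,4.6955,-0.6886,0.1010,0.4233,0.1033,0.0000,0.0000,0.0000
48,-2.8029,-0.6764,-2.1402,-4.6357,5.3447,0.0286,0.1213,0.4227,0.0890,0.0000,0.0000,0.0000
49,-2.8471,-0.6197,-2.1362,-4.2039,6.0033,0.7790,0.1418,0.4217,0.0749,0.0000,0.0000,0.0000
50,-2.8868,-0.5564,-2.1245,-3.7366,6.6412,1.5882,0.1625,0.4205,0.0607,0.0000,0.0000,0.0000
51,-2.9218,-0.4870,-2.1043,-3.2577,7.2308,2.4595,0.1832,0.4190,0.0463,0.0000,0.0000,0.0000
52,-2.9520,-0.4121,-2.0751,-2.7889,7.7482,3.3931,0.2040,0.4172,0.0314,0.0000,0.0000,0.0000
53,-2.9777,-0.3324,-2.0362,-2.3457,8.1789,4.3850,0.2247,0.4151,0.0158,0.0000,0.0000,0.0000
54,-2.9991,-0.2488,-1.9872,-1.9354,8.5192,5.4282,0.2455,0.4125,-0.0005,0.0000,0.0000,0.0000
55,-3.0165,-0.1623,-1.9275,-1.5574,8.7756,6.5143,0.2663,0.4094,-0.0177,0.0000,0.0000,0.0000
56,-3.0303,-0.0735,-1.8568,-1.2063,8.9618,7.6355,0.2871,0.4055,-0.0358,0.0000,0.0000,0.0000
57,-3.0407,0.0168,-1.7747,-0.8739,9.0955,8.7865,0.3080,0.4007,-0.0547,0.0000,0.0000,0.0000
58,-3.0478,0.1083,-1.6810,-0.5517,9.1951,9.9654,0.3289,0.3947,-0.0742,0.0000,0.0000,0.0000
59,-3.0517,0.2007,-1.5753,-0.2328,9.2781,11.1725,0.3498,0.3874,-0.0942,0.0000,0.0000,0.0000
60,-3.0525,0.2938,-1.4574,0.0868,9.3593,12.4074,0.3706,0.3785,-0.1143,,,
# final theta (rad): -3.0525 0.2938 -1.4574


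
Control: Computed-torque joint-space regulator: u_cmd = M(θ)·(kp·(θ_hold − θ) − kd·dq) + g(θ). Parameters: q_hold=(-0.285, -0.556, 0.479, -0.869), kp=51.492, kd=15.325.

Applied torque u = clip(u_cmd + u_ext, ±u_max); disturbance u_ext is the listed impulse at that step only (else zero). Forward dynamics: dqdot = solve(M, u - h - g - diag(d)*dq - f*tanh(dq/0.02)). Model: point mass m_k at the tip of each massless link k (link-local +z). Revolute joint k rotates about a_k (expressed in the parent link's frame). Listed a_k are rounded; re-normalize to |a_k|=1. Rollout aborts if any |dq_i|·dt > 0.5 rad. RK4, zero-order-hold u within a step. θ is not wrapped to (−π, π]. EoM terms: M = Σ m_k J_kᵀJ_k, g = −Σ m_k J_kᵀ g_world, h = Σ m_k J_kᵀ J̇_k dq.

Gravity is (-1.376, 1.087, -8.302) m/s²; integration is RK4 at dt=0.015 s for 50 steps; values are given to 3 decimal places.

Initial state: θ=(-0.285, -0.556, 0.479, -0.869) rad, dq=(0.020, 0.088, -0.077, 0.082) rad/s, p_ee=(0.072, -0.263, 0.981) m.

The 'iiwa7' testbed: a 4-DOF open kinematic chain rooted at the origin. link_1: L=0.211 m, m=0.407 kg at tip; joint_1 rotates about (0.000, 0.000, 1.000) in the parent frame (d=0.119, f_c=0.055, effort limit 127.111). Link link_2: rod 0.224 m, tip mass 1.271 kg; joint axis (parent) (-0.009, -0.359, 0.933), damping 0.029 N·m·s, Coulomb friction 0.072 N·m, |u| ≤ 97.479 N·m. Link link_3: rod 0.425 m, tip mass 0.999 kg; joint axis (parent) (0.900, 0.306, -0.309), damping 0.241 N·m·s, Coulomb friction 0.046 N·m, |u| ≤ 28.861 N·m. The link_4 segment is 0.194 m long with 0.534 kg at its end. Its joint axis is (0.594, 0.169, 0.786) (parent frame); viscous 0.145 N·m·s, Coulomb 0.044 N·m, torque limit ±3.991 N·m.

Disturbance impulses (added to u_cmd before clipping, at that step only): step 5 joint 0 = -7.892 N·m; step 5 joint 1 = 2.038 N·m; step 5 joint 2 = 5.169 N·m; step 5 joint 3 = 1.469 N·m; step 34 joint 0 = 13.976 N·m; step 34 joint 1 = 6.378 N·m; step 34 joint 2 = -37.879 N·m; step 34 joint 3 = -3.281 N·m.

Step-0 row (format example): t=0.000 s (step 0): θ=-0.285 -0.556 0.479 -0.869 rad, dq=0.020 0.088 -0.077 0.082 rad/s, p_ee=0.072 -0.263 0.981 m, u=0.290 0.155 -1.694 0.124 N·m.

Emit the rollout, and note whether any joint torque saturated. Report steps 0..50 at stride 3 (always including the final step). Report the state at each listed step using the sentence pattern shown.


t=0.045 s (step 3): θ=-0.285 -0.555 0.476 -0.869 rad, dq=0.012 0.013 -0.030 0.023 rad/s, p_ee=0.073 -0.261 0.981 m, u=0.360 0.220 -1.943 0.115 N·m.
t=0.090 s (step 6): θ=-0.295 -0.546 0.475 -0.869 rad, dq=-1.369 1.267 -0.027 0.092 rad/s, p_ee=0.071 -0.260 0.982 m, u=2.237 -0.222 -3.298 -0.241 N·m.
t=0.135 s (step 9): θ=-0.335 -0.510 0.475 -0.867 rad, dq=-0.504 0.382 0.001 0.049 rad/s, p_ee=0.059 -0.257 0.984 m, u=1.323 0.042 -2.804 -0.072 N·m.
t=0.180 s (step 12): θ=-0.348 -0.504 0.475 -0.866 rad, dq=-0.088 -0.001 0.005 0.044 rad/s, p_ee=0.056 -0.257 0.984 m, u=0.852 0.175 -2.532 0.015 N·m.
t=0.225 s (step 15): θ=-0.348 -0.504 0.476 -0.866 rad, dq=0.065 -0.042 0.013 -0.008 rad/s, p_ee=0.056 -0.257 0.984 m, u=0.656 0.198 -2.356 0.054 N·m.
t=0.270 s (step 18): θ=-0.343 -0.506 0.477 -0.867 rad, dq=0.109 -0.022 0.017 -0.058 rad/s, p_ee=0.057 -0.258 0.984 m, u=0.575 0.194 -2.257 0.073 N·m.
t=0.315 s (step 21): θ=-0.338 -0.507 0.477 -0.868 rad, dq=0.120 -0.021 0.015 -0.057 rad/s, p_ee=0.058 -0.258 0.984 m, u=0.533 0.194 -2.205 0.081 N·m.
t=0.360 s (step 24): θ=-0.333 -0.508 0.478 -0.869 rad, dq=0.115 -0.021 0.013 -0.057 rad/s, p_ee=0.060 -0.258 0.983 m, u=0.512 0.195 -2.180 0.086 N·m.
t=0.405 s (step 27): θ=-0.328 -0.509 0.478 -0.870 rad, dq=0.103 -0.020 0.011 -0.057 rad/s, p_ee=0.061 -0.258 0.983 m, u=0.502 0.196 -2.169 0.089 N·m.
t=0.450 s (step 30): θ=-0.323 -0.511 0.478 -0.871 rad, dq=0.090 -0.019 0.010 -0.056 rad/s, p_ee=0.062 -0.258 0.983 m, u=0.497 0.197 -2.165 0.090 N·m.
t=0.495 s (step 33): θ=-0.319 -0.512 0.479 -0.872 rad, dq=0.077 -0.019 0.009 -0.056 rad/s, p_ee=0.063 -0.258 0.983 m, u=0.495 0.199 -2.165 0.091 N·m.
t=0.540 s (step 36): θ=-0.265 -0.431 0.489 -0.915 rad, dq=1.935 2.581 0.232 -1.049 rad/s, p_ee=0.076 -0.245 0.984 m, u=-2.130 -0.879 2.802 0.654 N·m.
t=0.585 s (step 39): θ=-0.209 -0.375 0.490 -0.930 rad, dq=0.657 0.303 -0.082 -0.012 rad/s, p_ee=0.088 -0.232 0.986 m, u=-0.847 -0.282 0.411 0.369 N·m.
t=0.630 s (step 42): θ=-0.194 -0.375 0.487 -0.930 rad, dq=0.107 -0.109 -0.032 -0.041 rad/s, p_ee=0.092 -0.229 0.987 m, u=-0.195 -0.079 -0.821 0.244 N·m.
t=0.675 s (step 45): θ=-0.194 -0.381 0.487 -0.930 rad, dq=-0.053 -0.132 0.037 0.019 rad/s, p_ee=0.093 -0.230 0.986 m, u=0.104 0.009 -1.468 0.177 N·m.
t=0.720 s (step 48): θ=-0.197 -0.387 0.489 -0.929 rad, dq=-0.091 -0.123 0.072 0.054 rad/s, p_ee=0.091 -0.232 0.986 m, u=0.234 0.061 -1.807 0.146 N·m.
t=0.750 s (step 50): θ=-0.200 -0.390 0.492 -0.928 rad, dq=-0.102 -0.115 0.080 0.055 rad/s, p_ee=0.090 -0.234 0.985 m.
any joint saturated: yes


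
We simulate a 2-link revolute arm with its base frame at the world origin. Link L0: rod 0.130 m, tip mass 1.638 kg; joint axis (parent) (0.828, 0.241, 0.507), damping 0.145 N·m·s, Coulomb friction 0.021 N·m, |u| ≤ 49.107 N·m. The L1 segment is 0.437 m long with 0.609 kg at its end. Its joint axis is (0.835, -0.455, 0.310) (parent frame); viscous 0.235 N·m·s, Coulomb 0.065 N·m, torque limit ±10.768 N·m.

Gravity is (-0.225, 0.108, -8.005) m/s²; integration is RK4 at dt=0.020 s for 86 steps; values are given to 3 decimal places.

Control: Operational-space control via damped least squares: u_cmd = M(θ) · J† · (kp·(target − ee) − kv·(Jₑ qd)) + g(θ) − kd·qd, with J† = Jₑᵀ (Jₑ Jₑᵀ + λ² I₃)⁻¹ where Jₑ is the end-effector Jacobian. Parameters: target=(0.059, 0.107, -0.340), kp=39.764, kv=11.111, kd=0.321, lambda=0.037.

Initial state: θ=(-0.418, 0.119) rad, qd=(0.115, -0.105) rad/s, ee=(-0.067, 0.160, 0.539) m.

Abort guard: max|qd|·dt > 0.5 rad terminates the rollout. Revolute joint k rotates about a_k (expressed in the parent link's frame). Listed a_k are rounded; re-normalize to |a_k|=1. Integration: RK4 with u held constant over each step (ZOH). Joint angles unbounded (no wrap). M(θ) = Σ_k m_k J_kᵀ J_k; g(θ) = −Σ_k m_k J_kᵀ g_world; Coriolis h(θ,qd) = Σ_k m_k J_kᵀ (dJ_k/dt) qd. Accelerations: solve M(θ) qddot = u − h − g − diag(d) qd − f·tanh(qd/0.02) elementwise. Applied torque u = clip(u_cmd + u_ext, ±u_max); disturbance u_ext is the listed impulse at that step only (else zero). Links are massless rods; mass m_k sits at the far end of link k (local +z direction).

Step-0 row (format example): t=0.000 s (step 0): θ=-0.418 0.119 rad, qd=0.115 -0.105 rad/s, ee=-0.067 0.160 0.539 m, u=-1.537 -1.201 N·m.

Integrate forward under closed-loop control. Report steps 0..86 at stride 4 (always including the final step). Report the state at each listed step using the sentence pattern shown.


t=0.080 s (step 4): θ=-0.450 0.112 rad, qd=-0.743 -0.112 rad/s, ee=-0.066 0.177 0.534 m, u=0.375 -0.356 N·m.
t=0.160 s (step 8): θ=-0.523 0.101 rad, qd=-1.041 -0.162 rad/s, ee=-0.065 0.215 0.520 m, u=1.019 -0.039 N·m.
t=0.240 s (step 12): θ=-0.614 0.087 rad, qd=-1.233 -0.171 rad/s, ee=-0.062 0.260 0.500 m, u=1.372 0.111 N·m.
t=0.320 s (step 16): θ=-0.720 0.074 rad, qd=-1.410 -0.150 rad/s, ee=-0.055 0.309 0.472 m, u=1.664 0.217 N·m.
t=0.400 s (step 20): θ=-0.839 0.064 rad, qd=-1.589 -0.101 rad/s, ee=-0.044 0.360 0.436 m, u=1.948 0.311 N·m.
t=0.480 s (step 24): θ=-0.974 0.059 rad, qd=-1.769 -0.024 rad/s, ee=-0.030 0.409 0.391 m, u=2.229 0.400 N·m.
t=0.560 s (step 28): θ=-1.121 0.059 rad, qd=-1.912 0.026 rad/s, ee=-0.010 0.455 0.338 m, u=2.492 0.536 N·m.
t=0.640 s (step 32): θ=-1.280 0.065 rad, qd=-2.050 0.130 rad/s, ee=0.014 0.495 0.276 m, u=2.734 0.632 N·m.
t=0.720 s (step 36): θ=-1.448 0.081 rad, qd=-2.162 0.281 rad/s, ee=0.042 0.525 0.208 m, u=2.923 0.679 N·m.
t=0.800 s (step 40): θ=-1.624 0.110 rad, qd=-2.225 0.445 rad/s, ee=0.071 0.545 0.136 m, u=3.040 0.697 N·m.
t=0.880 s (step 44): θ=-1.803 0.152 rad, qd=-2.232 0.605 rad/s, ee=0.099 0.554 0.063 m, u=3.076 0.694 N·m.
t=0.960 s (step 48): θ=-1.980 0.206 rad, qd=-2.188 0.746 rad/s, ee=0.126 0.551 -0.008 m, u=3.030 0.673 N·m.
t=1.040 s (step 52): θ=-2.152 0.271 rad, qd=-2.100 0.860 rad/s, ee=0.150 0.538 -0.075 m, u=2.907 0.642 N·m.
t=1.120 s (step 56): θ=-2.315 0.343 rad, qd=-1.982 0.941 rad/s, ee=0.169 0.518 -0.136 m, u=2.723 0.609 N·m.
t=1.200 s (step 60): θ=-2.468 0.420 rad, qd=-1.845 0.991 rad/s, ee=0.183 0.493 -0.191 m, u=2.493 0.578 N·m.
t=1.280 s (step 64): θ=-2.610 0.501 rad, qd=-1.702 1.013 rad/s, ee=0.193 0.464 -0.238 m, u=2.236 0.552 N·m.
t=1.360 s (step 68): θ=-2.741 0.582 rad, qd=-1.559 1.012 rad/s, ee=0.199 0.434 -0.277 m, u=1.968 0.534 N·m.
t=1.440 s (step 72): θ=-2.860 0.662 rad, qd=-1.422 0.994 rad/s, ee=0.201 0.403 -0.311 m, u=1.700 0.524 N·m.
t=1.520 s (step 76): θ=-2.969 0.741 rad, qd=-1.295 0.965 rad/s, ee=0.201 0.374 -0.338 m, u=1.442 0.521 N·m.
t=1.600 s (step 80): θ=-3.068 0.817 rad, qd=-1.178 0.928 rad/s, ee=0.198 0.347 -0.360 m, u=1.201 0.524 N·m.
t=1.680 s (step 84): θ=-3.158 0.889 rad, qd=-1.072 0.886 rad/s, ee=0.193 0.322 -0.377 m, u=0.980 0.533 N·m.
t=1.720 s (step 86): θ=-3.200 0.924 rad, qd=-1.023 0.864 rad/s, ee=0.191 0.310 -0.385 m.


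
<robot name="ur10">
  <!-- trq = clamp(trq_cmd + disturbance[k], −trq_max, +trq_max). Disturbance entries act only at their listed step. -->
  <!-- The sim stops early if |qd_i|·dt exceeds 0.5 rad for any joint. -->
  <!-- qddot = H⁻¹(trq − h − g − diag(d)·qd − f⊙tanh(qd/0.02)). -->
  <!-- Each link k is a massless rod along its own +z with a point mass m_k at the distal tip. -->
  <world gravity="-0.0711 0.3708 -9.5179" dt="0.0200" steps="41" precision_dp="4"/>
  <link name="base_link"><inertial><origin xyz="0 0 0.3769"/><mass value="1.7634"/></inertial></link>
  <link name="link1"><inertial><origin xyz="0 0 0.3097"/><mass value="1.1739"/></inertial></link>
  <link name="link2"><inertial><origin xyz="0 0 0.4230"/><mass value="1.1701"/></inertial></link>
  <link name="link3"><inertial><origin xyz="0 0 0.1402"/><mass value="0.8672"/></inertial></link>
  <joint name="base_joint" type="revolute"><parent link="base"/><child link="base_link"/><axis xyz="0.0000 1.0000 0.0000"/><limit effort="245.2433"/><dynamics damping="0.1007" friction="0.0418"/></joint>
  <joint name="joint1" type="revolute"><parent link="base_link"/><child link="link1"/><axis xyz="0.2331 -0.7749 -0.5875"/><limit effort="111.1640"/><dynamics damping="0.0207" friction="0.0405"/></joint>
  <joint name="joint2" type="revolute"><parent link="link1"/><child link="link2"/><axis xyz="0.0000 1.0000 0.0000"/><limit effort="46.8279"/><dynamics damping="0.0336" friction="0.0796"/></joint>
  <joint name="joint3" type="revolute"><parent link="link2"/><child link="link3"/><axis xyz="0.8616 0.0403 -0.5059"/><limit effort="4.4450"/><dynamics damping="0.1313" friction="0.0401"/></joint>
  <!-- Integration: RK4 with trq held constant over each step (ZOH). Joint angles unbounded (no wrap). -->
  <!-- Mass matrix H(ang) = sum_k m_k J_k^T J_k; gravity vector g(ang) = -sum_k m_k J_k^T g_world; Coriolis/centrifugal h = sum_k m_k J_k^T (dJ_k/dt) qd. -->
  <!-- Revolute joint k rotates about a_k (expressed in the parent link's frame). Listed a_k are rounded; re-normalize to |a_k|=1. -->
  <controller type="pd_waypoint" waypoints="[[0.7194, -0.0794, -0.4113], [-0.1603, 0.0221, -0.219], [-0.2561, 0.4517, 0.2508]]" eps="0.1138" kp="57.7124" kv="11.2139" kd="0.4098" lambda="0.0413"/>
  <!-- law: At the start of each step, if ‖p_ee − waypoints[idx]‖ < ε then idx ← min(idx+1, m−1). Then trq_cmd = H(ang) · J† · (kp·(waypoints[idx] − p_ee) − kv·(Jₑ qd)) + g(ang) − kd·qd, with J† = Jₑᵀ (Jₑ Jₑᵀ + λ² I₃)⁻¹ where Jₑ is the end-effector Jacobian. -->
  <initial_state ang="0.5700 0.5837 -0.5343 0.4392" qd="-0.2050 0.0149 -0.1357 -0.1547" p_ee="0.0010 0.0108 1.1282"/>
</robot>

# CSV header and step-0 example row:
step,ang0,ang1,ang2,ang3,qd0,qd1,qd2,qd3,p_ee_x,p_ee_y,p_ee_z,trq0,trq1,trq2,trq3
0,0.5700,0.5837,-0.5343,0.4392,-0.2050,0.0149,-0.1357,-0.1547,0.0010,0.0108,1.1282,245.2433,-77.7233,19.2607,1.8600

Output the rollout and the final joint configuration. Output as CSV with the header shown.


step,ang0,ang1,ang2,ang3,qd0,qd1,qd2,qd3,p_ee_x,p_ee_y,p_ee_z,trq0,trq1,trq2,trq3
1,0.5915,0.5601,-0.6050,0.5005,2.3316,-2.3278,-6.8021,5.3961,0.0043,0.0117,1.1119,183.5064,-55.8935,15.1361,-0.2400
2,0.6587,0.5098,-0.7747,0.5885,4.3912,-2.5819,-9.9398,2.8888,0.0275,0.0169,1.0695,115.1141,-34.9588,7.0725,1.4587
3,0.7615,0.4657,-0.9808,0.6362,5.8988,-1.7670,-10.4971,1.9185,0.0675,0.0258,1.0081,65.1785,-19.9631,0.9764,1.6929
4,0.8893,0.4371,-1.1874,0.6680,6.8922,-1.0855,-10.0731,1.4131,0.1185,0.0335,0.9320,29.4282,-9.8826,-1.8768,1.4178
5,1.0335,0.4194,-1.3803,0.6914,7.5434,-0.6920,-9.1767,1.0854,0.1756,0.0382,0.8458,4.1274,-3.0475,-2.5245,0.9881
6,1.1885,0.4072,-1.5523,0.7099,7.9769,-0.5484,-8.0101,0.8777,0.2352,0.0393,0.7541,-13.5373,1.8375,-2.1745,0.5346
7,1.3508,0.3958,-1.6993,0.7251,8.2475,-0.6229,-6.6922,0.7074,0.2944,0.0368,0.6605,-25.7713,5.6665,-1.7550,0.1363
8,1.5169,0.3812,-1.8192,0.7371,8.3633,-0.8781,-5.3006,0.5177,0.3516,0.0311,0.5678,-34.4473,9.0496,-1.8505,-0.1739
9,1.6839,0.3602,-1.9110,0.7449,8.3090,-1.2531,-3.8911,0.2597,0.4061,0.0226,0.4774,-41.2123,12.3956,-2.7710,-0.3786
10,1.8479,0.3313,-1.9748,0.7471,8.0687,-1.6444,-2.4990,-0.0366,0.4581,0.0124,0.3897,-47.4194,15.9652,-4.6425,-0.4958
11,2.0052,0.2955,-2.0112,0.7445,7.6391,-1.9279,-1.1520,-0.2748,0.5076,0.0012,0.3039,-53.8504,19.8462,-7.4610,-0.5691
12,2.1520,0.2554,-2.0220,0.7352,7.0219,-2.0729,0.0622,-0.7040,0.5545,-0.0099,0.2189,-60.2096,23.7734,-11.1216,-0.4645
13,2.2849,0.2143,-2.0101,0.7186,6.2602,-2.0216,1.1073,-0.9651,0.5978,-0.0201,0.1339,-66.0243,27.5242,-15.2301,-0.3515
14,2.4016,0.1757,-1.9796,0.6983,5.4080,-1.8158,1.9321,-1.0604,0.6360,-0.0290,0.0489,-70.3613,30.6810,-19.3412,-0.2320
15,2.5009,0.1421,-1.9351,0.6772,4.5282,-1.5390,2.4953,-1.0307,0.6678,-0.0365,-0.0347,-72.5650,32.9100,-22.9314,-0.1105
16,2.5829,0.1141,-1.8821,0.6575,3.6824,-1.2608,2.7946,-0.9108,0.6925,-0.0425,-0.1148,-72.4969,34.0607,-25.5973,-0.0029
17,2.6488,0.0913,-1.8254,0.6407,2.9169,-1.0242,2.8575,-0.7540,0.7103,-0.0474,-0.1892,-70.4307,34.1572,-27.1569,0.0868
18,2.7004,0.0727,-1.7693,0.6272,2.2576,-0.8424,2.7325,-0.5907,0.7222,-0.0515,-0.2561,-66.8702,33.3569,-27.6396,0.1529
19,2.7400,0.0573,-1.7172,0.6169,1.7118,-0.7106,2.4738,-0.4391,0.7293,-0.0549,-0.3144,5.6267,29.6859,-46.8279,2.4507
20,2.7854,0.0661,-1.6737,0.6572,2.8122,1.4849,1.8084,4.0234,0.7241,-0.0568,-0.3631,-0.0998,25.5693,-46.8279,0.5046
21,2.8459,0.0899,-1.6620,0.6840,3.2597,0.9541,-0.5932,-0.9943,0.7033,-0.0529,-0.4003,-1.2367,20.6976,-42.4131,2.6778
22,2.9162,0.1114,-1.6876,0.6818,3.7655,1.1607,-1.9743,0.6530,0.6695,-0.0465,-0.4260,-6.2180,18.8551,-34.4712,1.3817
23,2.9945,0.1327,-1.7387,0.6872,4.0585,0.9915,-3.1017,0.0008,0.6249,-0.0406,-0.4418,-9.4410,16.8534,-28.3655,1.2803
24,3.0779,0.1528,-1.8065,0.6913,4.2781,1.0195,-3.6615,0.4081,0.5735,-0.0348,-0.4497,-12.4128,15.4059,-23.2541,0.7188
25,3.1646,0.1726,-1.8829,0.6973,4.3865,0.9703,-3.9654,0.2430,0.5180,-0.0295,-0.4513,-13.9486,13.8628,-19.0515,0.4973
26,3.2528,0.1920,-1.9627,0.7026,4.4341,0.9675,-4.0101,0.3110,0.4608,-0.0246,-0.4478,-14.6034,12.4511,-15.5198,0.2172
27,3.3414,0.2110,-2.0419,0.7078,4.4251,0.9440,-3.9120,0.2472,0.4038,-0.0204,-0.4404,-14.2606,11.0543,-12.6208,0.0524
28,3.4295,0.2297,-2.1181,0.7123,4.3793,0.9216,-3.7061,0.2286,0.3484,-0.0168,-0.4299,-13.2247,9.7578,-10.2753,-0.0899
29,3.5164,0.2477,-2.1895,0.7162,4.3041,0.8837,-3.4406,0.1825,0.2956,-0.0140,-0.4172,-11.6220,8.5554,-8.4394,-0.1807
30,3.6016,0.2649,-2.2552,0.7194,4.2087,0.8333,-3.1408,0.1438,0.2461,-0.0119,-0.4028,-9.6517,7.4739,-7.0526,-0.2439
31,3.6848,0.2810,-2.3148,0.7217,4.0985,0.7675,-2.8279,0.0998,0.2004,-0.0105,-0.3875,-7.4570,6.5143,-6.0574,-0.2794
32,3.7657,0.2956,-2.3682,0.7232,3.9789,0.6886,-2.5146,0.0575,0.1587,-0.0096,-0.3716,-5.1794,5.6801,-5.3930,-0.2961
33,3.8441,0.3085,-2.4153,0.7240,3.8540,0.6010,-2.2083,0.0256,0.1209,-0.0093,-0.3557,-2.9425,4.9717,-5.0002,-0.3025
34,3.9199,0.3196,-2.4565,0.7242,3.7282,0.5159,-1.9100,0.0383,0.0869,-0.0093,-0.3401,-0.8723,4.3961,-4.8211,-0.3188
35,3.9933,0.3289,-2.4919,0.7243,3.5994,0.4226,-1.6317,0.0126,0.0566,-0.0097,-0.3252,1.0270,3.9174,-4.8173,-0.3070
36,4.0640,0.3363,-2.5219,0.7238,3.4694,0.3298,-1.3723,-0.0228,0.0296,-0.0103,-0.3112,2.6681,3.5416,-4.9417,-0.2831
37,4.1322,0.3422,-2.5469,0.7235,3.3382,0.2445,-1.1311,-0.0542,0.0056,-0.0110,-0.2982,4.0042,3.2666,-5.1548,-0.2556
38,4.1977,0.3464,-2.5672,0.7228,3.2064,0.1805,-0.9032,-0.0348,-0.0157,-0.0117,-0.2863,4.9907,3.0947,-5.4208,-0.2480
39,4.2604,0.3494,-2.5832,0.7219,3.0665,0.1216,-0.7005,-0.0601,-0.0347,-0.0124,-0.2757,5.7442,2.9742,-5.7270,-0.2140
40,4.3203,0.3514,-2.5954,0.7205,2.9191,0.0772,-0.5188,-0.0848,-0.0517,-0.0129,-0.2663,6.2620,2.9060,-6.0464,-0.1770
41,4.3772,0.3526,-2.6041,0.7186,2.7627,0.0485,-0.3586,-0.1053,-0.0668,-0.0132,-0.2581,,,,
# final ang (rad): 4.3772 0.3526 -2.6041 0.7186


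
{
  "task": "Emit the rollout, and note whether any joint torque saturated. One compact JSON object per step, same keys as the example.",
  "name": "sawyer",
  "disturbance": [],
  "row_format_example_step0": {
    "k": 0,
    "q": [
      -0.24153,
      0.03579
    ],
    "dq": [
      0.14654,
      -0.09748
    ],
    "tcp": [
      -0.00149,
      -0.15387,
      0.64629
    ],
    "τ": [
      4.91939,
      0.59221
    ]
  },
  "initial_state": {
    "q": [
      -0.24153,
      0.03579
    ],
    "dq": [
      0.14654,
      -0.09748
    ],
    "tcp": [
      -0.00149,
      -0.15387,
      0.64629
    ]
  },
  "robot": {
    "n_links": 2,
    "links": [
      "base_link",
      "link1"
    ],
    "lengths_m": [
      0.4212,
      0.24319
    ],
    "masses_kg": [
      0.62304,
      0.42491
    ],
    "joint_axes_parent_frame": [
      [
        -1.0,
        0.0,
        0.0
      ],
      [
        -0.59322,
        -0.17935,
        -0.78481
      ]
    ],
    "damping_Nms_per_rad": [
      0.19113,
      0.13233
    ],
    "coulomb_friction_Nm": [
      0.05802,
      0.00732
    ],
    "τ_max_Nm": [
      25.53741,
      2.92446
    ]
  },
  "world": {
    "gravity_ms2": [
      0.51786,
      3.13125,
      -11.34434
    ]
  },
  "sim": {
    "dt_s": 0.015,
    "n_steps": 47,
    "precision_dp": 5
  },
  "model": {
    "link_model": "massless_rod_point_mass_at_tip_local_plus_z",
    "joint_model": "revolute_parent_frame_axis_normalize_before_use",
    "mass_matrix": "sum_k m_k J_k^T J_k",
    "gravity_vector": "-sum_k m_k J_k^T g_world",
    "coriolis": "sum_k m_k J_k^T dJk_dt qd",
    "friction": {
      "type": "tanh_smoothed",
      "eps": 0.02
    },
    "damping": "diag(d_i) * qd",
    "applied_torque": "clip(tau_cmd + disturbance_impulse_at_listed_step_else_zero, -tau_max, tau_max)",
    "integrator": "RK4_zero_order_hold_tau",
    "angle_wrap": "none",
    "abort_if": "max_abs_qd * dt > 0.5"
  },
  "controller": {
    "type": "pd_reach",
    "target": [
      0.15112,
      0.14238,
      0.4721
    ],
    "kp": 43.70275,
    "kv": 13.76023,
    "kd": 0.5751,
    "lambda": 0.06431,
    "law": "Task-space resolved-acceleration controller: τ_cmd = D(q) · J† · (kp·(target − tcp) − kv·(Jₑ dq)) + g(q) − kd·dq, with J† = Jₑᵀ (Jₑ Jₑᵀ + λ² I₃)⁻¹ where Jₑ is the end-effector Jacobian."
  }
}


{"k":1,"q":[-0.23727,0.0331],"dq":[0.41948,-0.24456],"tcp":[-0.00138,-0.15149,0.64685],"\u03c4":[3.73797,0.53513]}
{"k":2,"q":[-0.22979,0.03132],"dq":[0.58097,-0.01546],"tcp":[-0.00131,-0.1469,0.64791],"\u03c4":[2.71784,0.27072]}
{"k":3,"q":[-0.21976,0.02931],"dq":[0.75345,-0.23112],"tcp":[-0.00123,-0.14068,0.6493],"\u03c4":[1.96242,0.30709]}
{"k":4,"q":[-0.20797,0.02815],"dq":[0.82283,0.04354],"tcp":[-0.00118,-0.13319,0.65088],"\u03c4":[1.26181,0.05408]}
{"k":5,"q":[-0.19474,0.02638],"dq":[0.93748,-0.24531],"tcp":[-0.00111,-0.12482,0.65254],"\u03c4":[0.77931,0.16793]}
{"k":6,"q":[-0.18067,0.02559],"dq":[0.94482,0.09777],"tcp":[-0.00108,-0.11574,0.65421],"\u03c4":[0.27273,-0.10283]}
{"k":7,"q":[-0.16582,0.0239],"dq":[1.02997,-0.28107],"tcp":[-0.00101,-0.10625,0.65582],"\u03c4":[-0.03,0.08734]}
{"k":8,"q":[-0.1507,0.02328],"dq":[0.99367,0.14673],"tcp":[-0.00098,-0.09642,0.65734],"\u03c4":[-0.42071,-0.22057]}
{"k":9,"q":[-0.13521,0.02153],"dq":[1.06653,-0.32986],"tcp":[-0.00091,-0.08647,0.65872],"\u03c4":[-0.60186,0.04355]}
{"k":10,"q":[-0.1198,0.02101],"dq":[0.99721,0.19891],"tcp":[-0.00089,-0.07638,0.65997],"\u03c4":[-0.92621,-0.31735]}
{"k":11,"q":[-0.10424,0.0191],"dq":[1.07032,-0.394],"tcp":[-0.00081,-0.06638,0.66105],"\u03c4":[-1.01956,0.02788]}
{"k":12,"q":[-0.089,0.01865],"dq":[0.97238,0.26231],"tcp":[-0.00079,-0.05636,0.66198],"\u03c4":[-1.31115,-0.40619]}
{"k":13,"q":[-0.07372,0.0165],"dq":[1.05611,-0.47791],"tcp":[-0.0007,-0.04655,0.66275],"\u03c4":[-1.33454,0.03678]}
{"k":14,"q":[-0.05892,0.01613],"dq":[0.92955,0.34322],"tcp":[-0.00069,-0.03679,0.66336],"\u03c4":[-1.61781,-0.49601]}
{"k":15,"q":[-0.04411,0.01365],"dq":[1.03331,-0.58579],"tcp":[-0.00058,-0.02733,0.66382],"\u03c4":[-1.57882,0.06892]}
{"k":16,"q":[-0.02992,0.01341],"dq":[0.87491,0.44792],"tcp":[-0.00057,-0.01794,0.66414],"\u03c4":[-1.87311,-0.59388]}
{"k":17,"q":[-0.01568,0.01053],"dq":[1.00811,-0.7228],"tcp":[-0.00045,-0.0089,0.66433],"\u03c4":[-1.77229,0.12505]}
{"k":18,"q":[-0.00217,0.01044],"dq":[0.81188,0.58334],"tcp":[-0.00045,6e-05,0.66439],"\u03c4":[-2.09463,-0.70613]}
{"k":19,"q":[0.01144,0.00709],"dq":[0.98482,-0.89547],"tcp":[-0.00031,0.00862,0.66433],"\u03c4":[-1.92723,0.20767]}
{"k":20,"q":[0.02422,0.00724],"dq":[0.74212,0.75742],"tcp":[-0.00031,0.01713,0.66417],"\u03c4":[-2.29414,-0.83901]}
{"k":21,"q":[0.03721,0.00331],"dq":[0.96658,-1.11173],"tcp":[-0.00014,0.02519,0.66391],"\u03c4":[-2.05107,0.32071]}
{"k":22,"q":[0.04924,0.00379],"dq":[0.66611,0.97923],"tcp":[-0.00016,0.03325,0.66356],"\u03c4":[-2.47989,-0.99905]}
{"k":23,"q":[0.06162,-0.00081],"dq":[0.95593,-1.38098],"tcp":[4e-05,0.0408,0.66314],"\u03c4":[-2.1482,0.46938]}
{"k":24,"q":[0.07291,9e-05],"dq":[0.5835,1.25908],"tcp":[-0.0,0.04841,0.66262],"\u03c4":[-2.65794,-1.19326]}
{"k":25,"q":[0.08472,-0.0053],"dq":[0.95503,-1.71399],"tcp":[0.00023,0.05546,0.66207],"\u03c4":[-2.22105,0.65996]}
{"k":26,"q":[0.09527,-0.00383],"dq":[0.49336,1.6084],"tcp":[0.00017,0.06265,0.66143],"\u03c4":[-2.83291,-1.42918]}
{"k":27,"q":[0.10655,-0.01015],"dq":[0.96585,-2.12271],"tcp":[0.00045,0.0692,0.66077],"\u03c4":[-2.27077,0.89965]}
{"k":28,"q":[0.11636,-0.00798],"dq":[0.3944,2.03959],"tcp":[0.00035,0.07599,0.66003],"\u03c4":[-3.00851,-1.71484]}
{"k":29,"q":[0.12717,-0.01539],"dq":[0.99027,-2.61998],"tcp":[0.00068,0.08206,0.65929],"\u03c4":[-2.29775,1.19628]}
{"k":30,"q":[0.13625,-0.01235],"dq":[0.28507,2.5655],"tcp":[0.00055,0.08848,0.65847],"\u03c4":[-3.18771,-2.05848]}
{"k":31,"q":[0.14664,-0.02102],"dq":[1.03003,-3.21895],"tcp":[0.00094,0.09408,0.65768],"\u03c4":[-2.30198,1.55796]}
{"k":32,"q":[0.15501,-0.01695],"dq":[0.16376,3.19882],"tcp":[0.00076,0.10016,0.65679],"\u03c4":[-3.37277,-2.46817]}
{"k":33,"q":[0.16503,-0.02707],"dq":[1.08669,-3.93224],"tcp":[0.00122,0.1053,0.65597],"\u03c4":[-2.28333,1.99252]}
{"k":34,"q":[0.17268,-0.02177],"dq":[0.03105,3.94203],"tcp":[0.00098,0.11107,0.65503],"\u03c4":[-3.56823,-2.92446]}
{"k":35,"q":[0.18233,-0.03302],"dq":[1.15287,-4.70014],"tcp":[0.0015,0.11579,0.65419],"\u03c4":[-2.25575,2.46203]}
{"k":36,"q":[0.1893,-0.02645],"dq":[-0.10825,4.74689],"tcp":[0.00119,0.12128,0.65321],"\u03c4":[-3.76145,-2.92446]}
{"k":37,"q":[0.19713,-0.02777],"dq":[1.04716,-4.16415],"tcp":[0.00125,0.1262,0.65227],"\u03c4":[-2.41199,2.11443]}
{"k":38,"q":[0.2037,-0.02217],"dq":[-0.06795,4.17377],"tcp":[0.00099,0.13127,0.65128],"\u03c4":[-3.75853,-2.92446]}
{"k":39,"q":[0.21194,-0.03033],"dq":[1.06134,-4.5125],"tcp":[0.00137,0.13549,0.6504],"\u03c4":[-2.43184,2.32265]}
{"k":40,"q":[0.21797,-0.02419],"dq":[-0.14614,4.53541],"tcp":[0.00109,0.14027,0.6494],"\u03c4":[-3.87696,-2.92446]}
{"k":41,"q":[0.22514,-0.02783],"dq":[0.99772,-4.26734],"tcp":[0.00126,0.14441,0.64848],"\u03c4":[-2.53052,2.15962]}
{"k":42,"q":[0.23077,-0.02217],"dq":[-0.14181,4.2688],"tcp":[0.00099,0.14885,0.64748],"\u03c4":[-3.9011,-2.92446]}
{"k":43,"q":[0.23792,-0.029],"dq":[0.99027,-4.42838],"tcp":[0.00131,0.15252,0.64662],"\u03c4":[-2.5645,2.25217]}
{"k":44,"q":[0.2431,-0.02312],"dq":[-0.19092,4.43199],"tcp":[0.00104,0.15669,0.64563],"\u03c4":[-3.97921,-2.92446]}
{"k":45,"q":[0.24955,-0.02781],"dq":[0.94665,-4.30591],"tcp":[0.00126,0.1602,0.64476],"\u03c4":[-2.63476,2.16761]}
{"k":46,"q":[0.25436,-0.0222],"dq":[-0.19962,4.29489],"tcp":[0.001,0.16408,0.64379],"\u03c4":[-4.01054,-2.92446]}
{"k":47,"q":[0.26063,-0.02848],"dq":[0.93158,-4.38354],"tcp":[0.00129,0.16724,0.64297]}
{"summary": "any joint saturated: yes"}


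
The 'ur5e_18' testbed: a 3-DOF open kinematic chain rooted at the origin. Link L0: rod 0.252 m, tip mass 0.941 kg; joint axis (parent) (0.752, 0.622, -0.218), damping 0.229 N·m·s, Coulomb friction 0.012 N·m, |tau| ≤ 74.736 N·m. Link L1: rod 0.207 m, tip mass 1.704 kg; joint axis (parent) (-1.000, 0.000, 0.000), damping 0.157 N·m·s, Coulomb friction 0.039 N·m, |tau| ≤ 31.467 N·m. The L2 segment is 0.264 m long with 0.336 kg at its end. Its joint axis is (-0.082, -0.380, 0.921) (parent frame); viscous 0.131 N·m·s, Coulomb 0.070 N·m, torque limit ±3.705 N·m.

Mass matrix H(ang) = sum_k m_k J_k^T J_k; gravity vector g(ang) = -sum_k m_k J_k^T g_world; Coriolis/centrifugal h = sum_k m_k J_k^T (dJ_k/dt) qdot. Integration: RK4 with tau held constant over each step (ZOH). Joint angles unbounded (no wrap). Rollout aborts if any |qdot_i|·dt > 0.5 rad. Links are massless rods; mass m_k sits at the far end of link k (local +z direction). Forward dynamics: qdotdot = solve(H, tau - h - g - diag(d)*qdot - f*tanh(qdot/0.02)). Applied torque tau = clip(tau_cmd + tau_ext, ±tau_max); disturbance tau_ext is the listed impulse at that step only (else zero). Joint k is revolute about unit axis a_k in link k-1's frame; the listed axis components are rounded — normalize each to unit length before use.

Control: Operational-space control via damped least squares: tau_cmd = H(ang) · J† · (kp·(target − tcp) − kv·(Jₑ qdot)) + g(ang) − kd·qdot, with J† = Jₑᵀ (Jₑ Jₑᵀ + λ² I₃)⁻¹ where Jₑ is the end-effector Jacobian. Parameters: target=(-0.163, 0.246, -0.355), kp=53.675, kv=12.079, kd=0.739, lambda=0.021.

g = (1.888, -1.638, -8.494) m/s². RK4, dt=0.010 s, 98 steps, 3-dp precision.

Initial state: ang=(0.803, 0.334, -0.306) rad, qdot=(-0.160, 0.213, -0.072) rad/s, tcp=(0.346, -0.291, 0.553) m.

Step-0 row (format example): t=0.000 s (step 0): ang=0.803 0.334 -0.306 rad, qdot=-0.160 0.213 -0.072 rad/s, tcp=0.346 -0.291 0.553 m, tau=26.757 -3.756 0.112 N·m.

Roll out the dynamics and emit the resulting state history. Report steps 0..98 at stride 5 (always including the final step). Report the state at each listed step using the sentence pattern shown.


t=0.050 s (step 5): ang=0.922 0.449 -0.171 rad, qdot=5.253 4.270 9.100 rad/s, tcp=0.378 -0.292 0.522 m, tau=46.931 -9.915 -3.705 N·m.
t=0.100 s (step 10): ang=1.316 0.733 0.025 rad, qdot=9.952 6.234 -2.414 rad/s, tcp=0.464 -0.329 0.372 m, tau=12.707 1.432 3.705 N·m.
t=0.150 s (step 15): ang=1.869 1.014 0.094 rad, qdot=11.604 4.505 5.188 rad/s, tcp=0.513 -0.368 0.109 m, tau=-8.758 11.555 -2.326 N·m.
t=0.200 s (step 20): ang=2.422 1.156 0.096 rad, qdot=10.319 1.332 -5.136 rad/s, tcp=0.467 -0.361 -0.176 m, tau=-12.640 16.330 3.705 N·m.
t=0.250 s (step 25): ang=2.913 1.184 0.097 rad, qdot=9.264 -0.001 5.583 rad/s, tcp=0.345 -0.288 -0.415 m, tau=-9.788 15.598 -3.363 N·m.
t=0.300 s (step 30): ang=3.322 1.155 0.074 rad, qdot=7.119 -0.999 -6.375 rad/s, tcp=0.190 -0.160 -0.565 m, tau=-8.341 13.302 3.705 N·m.
t=0.350 s (step 35): ang=3.653 1.112 0.051 rad, qdot=6.148 -0.650 5.170 rad/s, tcp=0.043 -0.015 -0.623 m, tau=-4.821 9.644 -3.360 N·m.
t=0.400 s (step 40): ang=3.915 1.078 0.012 rad, qdot=4.399 -0.651 -6.648 rad/s, tcp=-0.070 0.116 -0.616 m, tau=-3.318 6.994 3.705 N·m.
t=0.450 s (step 45): ang=4.123 1.064 -0.021 rad, qdot=3.971 0.051 5.437 rad/s, tcp=-0.146 0.220 -0.575 m, tau=0.996 3.922 -3.705 N·m.
t=0.500 s (step 50): ang=4.289 1.068 -0.065 rad, qdot=2.718 0.151 -6.893 rad/s, tcp=-0.191 0.299 -0.524 m, tau=1.835 2.402 3.705 N·m.
t=0.550 s (step 55): ang=4.426 1.088 -0.080 rad, qdot=2.748 0.633 6.073 rad/s, tcp=-0.215 0.354 -0.474 m, tau=5.474 0.495 -3.705 N·m.
t=0.600 s (step 60): ang=4.540 1.121 -0.087 rad, qdot=1.849 0.667 -6.136 rad/s, tcp=-0.224 0.393 -0.430 m, tau=5.004 -0.068 3.705 N·m.
t=0.650 s (step 65): ang=4.638 1.162 -0.067 rad, qdot=2.088 0.980 6.563 rad/s, tcp=-0.224 0.418 -0.394 m, tau=7.261 -1.139 -3.705 N·m.
t=0.700 s (step 70): ang=4.723 1.210 -0.053 rad, qdot=1.325 0.905 -5.696 rad/s, tcp=-0.218 0.436 -0.363 m, tau=6.307 -1.257 3.705 N·m.
t=0.750 s (step 75): ang=4.797 1.261 -0.023 rad, qdot=1.630 1.141 6.635 rad/s, tcp=-0.209 0.446 -0.340 m, tau=7.648 -1.921 -3.705 N·m.
t=0.800 s (step 80): ang=4.861 1.314 0.001 rad, qdot=0.930 0.976 -5.414 rad/s, tcp=-0.197 0.451 -0.321 m, tau=6.764 -1.888 3.705 N·m.
t=0.850 s (step 85): ang=4.916 1.368 0.036 rad, qdot=1.246 1.175 6.552 rad/s, tcp=-0.185 0.451 -0.309 m, tau=7.568 -2.342 -3.705 N·m.
t=0.900 s (step 90): ang=4.961 1.421 0.062 rad, qdot=0.593 0.938 -5.237 rad/s, tcp=-0.172 0.448 -0.299 m, tau=6.917 -2.250 3.705 N·m.
t=0.950 s (step 95): ang=4.999 1.472 0.097 rad, qdot=0.908 1.117 6.400 rad/s, tcp=-0.159 0.442 -0.294 m, tau=7.418 -2.580 -3.705 N·m.
t=0.980 s (step 98): ang=5.018 1.501 0.110 rad, qdot=0.363 0.851 -5.133 rad/s, tcp=-0.152 0.438 -0.292 m.


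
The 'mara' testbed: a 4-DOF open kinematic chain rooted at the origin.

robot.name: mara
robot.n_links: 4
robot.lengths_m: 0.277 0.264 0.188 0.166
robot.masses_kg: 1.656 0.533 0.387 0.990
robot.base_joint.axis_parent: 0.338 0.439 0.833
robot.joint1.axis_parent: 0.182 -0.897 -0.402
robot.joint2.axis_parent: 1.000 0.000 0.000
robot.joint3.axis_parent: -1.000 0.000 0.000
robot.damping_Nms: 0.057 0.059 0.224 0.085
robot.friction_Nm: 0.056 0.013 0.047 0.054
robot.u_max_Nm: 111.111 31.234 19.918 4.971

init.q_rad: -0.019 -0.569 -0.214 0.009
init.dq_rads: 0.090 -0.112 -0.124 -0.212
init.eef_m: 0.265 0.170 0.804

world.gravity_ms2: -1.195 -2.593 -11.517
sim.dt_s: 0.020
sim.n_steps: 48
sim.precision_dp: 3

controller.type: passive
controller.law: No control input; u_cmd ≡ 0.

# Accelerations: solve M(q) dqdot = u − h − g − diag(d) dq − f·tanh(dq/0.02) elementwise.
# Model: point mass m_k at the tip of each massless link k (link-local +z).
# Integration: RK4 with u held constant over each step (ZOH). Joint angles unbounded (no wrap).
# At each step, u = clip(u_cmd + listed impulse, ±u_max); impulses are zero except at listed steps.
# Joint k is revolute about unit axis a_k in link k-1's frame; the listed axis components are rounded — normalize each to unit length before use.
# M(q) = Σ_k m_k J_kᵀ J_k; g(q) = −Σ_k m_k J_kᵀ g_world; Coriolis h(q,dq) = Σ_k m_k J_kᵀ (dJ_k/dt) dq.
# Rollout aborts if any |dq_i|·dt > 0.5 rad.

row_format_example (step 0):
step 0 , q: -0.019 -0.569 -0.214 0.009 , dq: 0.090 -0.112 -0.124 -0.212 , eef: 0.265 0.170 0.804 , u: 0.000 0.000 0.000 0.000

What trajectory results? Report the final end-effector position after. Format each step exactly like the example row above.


step 1 , q: -0.018 -0.573 -0.214 0.009 , dq: 0.042 -0.306 -0.069 -0.166 , eef: 0.267 0.171 0.803 , u: 0.000 0.000 0.000 0.000
step 2 , q: -0.018 -0.581 -0.213 0.010 , dq: 0.006 -0.497 -0.037 -0.162 , eef: 0.270 0.172 0.801 , u: 0.000 0.000 0.000 0.000
step 3 , q: -0.018 -0.593 -0.212 0.011 , dq: -0.022 -0.687 -0.010 -0.170 , eef: 0.275 0.174 0.797 , u: 0.000 0.000 0.000 0.000
step 4 , q: -0.019 -0.609 -0.210 0.011 , dq: -0.041 -0.879 0.015 -0.185 , eef: 0.282 0.177 0.793 , u: 0.000 0.000 0.000 0.000
step 5 , q: -0.020 -0.629 -0.208 0.011 , dq: -0.061 -1.077 0.044 -0.206 , eef: 0.289 0.180 0.788 , u: 0.000 0.000 0.000 0.000
step 6 , q: -0.022 -0.652 -0.205 0.010 , dq: -0.089 -1.285 0.091 -0.211 , eef: 0.299 0.184 0.781 , u: 0.000 0.000 0.000 0.000
step 7 , q: -0.024 -0.680 -0.202 0.008 , dq: -0.121 -1.504 0.146 -0.216 , eef: 0.309 0.188 0.773 , u: 0.000 0.000 0.000 0.000
step 8 , q: -0.027 -0.713 -0.197 0.006 , dq: -0.164 -1.736 0.245 -0.149 , eef: 0.322 0.193 0.763 , u: 0.000 0.000 0.000 0.000
step 9 , q: -0.031 -0.750 -0.191 0.005 , dq: -0.212 -1.980 0.307 -0.202 , eef: 0.335 0.198 0.752 , u: 0.000 0.000 0.000 0.000
step 10 , q: -0.036 -0.792 -0.183 0.003 , dq: -0.272 -2.239 0.435 -0.133 , eef: 0.351 0.204 0.738 , u: 0.000 0.000 0.000 0.000
step 11 , q: -0.042 -0.840 -0.172 0.001 , dq: -0.337 -2.512 0.577 -0.069 , eef: 0.367 0.211 0.722 , u: 0.000 0.000 0.000 0.000
step 12 , q: -0.049 -0.893 -0.159 -0.000 , dq: -0.402 -2.797 0.705 -0.072 , eef: 0.385 0.217 0.703 , u: 0.000 0.000 0.000 0.000
step 13 , q: -0.058 -0.952 -0.144 -0.002 , dq: -0.462 -3.092 0.831 -0.119 , eef: 0.404 0.224 0.681 , u: 0.000 0.000 0.000 0.000
step 14 , q: -0.067 -1.016 -0.126 -0.005 , dq: -0.510 -3.397 0.969 -0.194 , eef: 0.424 0.231 0.656 , u: 0.000 0.000 0.000 0.000
step 15 , q: -0.078 -1.087 -0.105 -0.010 , dq: -0.537 -3.706 1.131 -0.289 , eef: 0.444 0.238 0.627 , u: 0.000 0.000 0.000 0.000
step 16 , q: -0.089 -1.165 -0.081 -0.017 , dq: -0.532 -4.016 1.331 -0.396 , eef: 0.465 0.244 0.593 , u: 0.000 0.000 0.000 0.000
step 17 , q: -0.099 -1.248 -0.051 -0.026 , dq: -0.487 -4.322 1.588 -0.512 , eef: 0.486 0.249 0.555 , u: 0.000 0.000 0.000 0.000
step 18 , q: -0.108 -1.338 -0.017 -0.037 , dq: -0.397 -4.618 1.921 -0.630 , eef: 0.505 0.254 0.511 , u: 0.000 0.000 0.000 0.000
step 19 , q: -0.115 -1.433 0.026 -0.051 , dq: -0.266 -4.900 2.342 -0.738 , eef: 0.522 0.257 0.461 , u: 0.000 0.000 0.000 0.000
step 20 , q: -0.118 -1.533 0.078 -0.067 , dq: -0.114 -5.172 2.848 -0.816 , eef: 0.537 0.258 0.406 , u: 0.000 0.000 0.000 0.000
step 21 , q: -0.119 -1.640 0.140 -0.083 , dq: 0.011 -5.449 3.397 -0.834 , eef: 0.546 0.257 0.345 , u: 0.000 0.000 0.000 0.000
step 22 , q: -0.119 -1.752 0.213 -0.099 , dq: 0.016 -5.775 3.883 -0.754 , eef: 0.549 0.254 0.278 , u: 0.000 0.000 0.000 0.000
step 23 , q: -0.120 -1.871 0.295 -0.113 , dq: -0.120 -6.174 4.227 -0.553 , eef: 0.543 0.247 0.207 , u: 0.000 0.000 0.000 0.000
step 24 , q: -0.125 -2.000 0.380 -0.121 , dq: -0.522 -6.707 4.240 -0.255 , eef: 0.526 0.238 0.134 , u: 0.000 0.000 0.000 0.000
step 25 , q: -0.143 -2.140 0.461 -0.122 , dq: -1.268 -7.402 3.749 -0.010 , eef: 0.498 0.227 0.059 , u: 0.000 0.000 0.000 0.000
step 26 , q: -0.178 -2.297 0.528 -0.119 , dq: -2.360 -8.229 2.836 0.225 , eef: 0.457 0.213 -0.015 , u: 0.000 0.000 0.000 0.000
step 27 , q: -0.239 -2.470 0.574 -0.112 , dq: -3.760 -9.133 1.801 0.578 , eef: 0.406 0.198 -0.085 , u: 0.000 0.000 0.000 0.000
step 28 , q: -0.331 -2.662 0.602 -0.094 , dq: -5.452 -10.098 1.103 1.224 , eef: 0.344 0.182 -0.150 , u: 0.000 0.000 0.000 0.000
step 29 , q: -0.459 -2.875 0.623 -0.063 , dq: -7.442 -11.168 1.145 1.842 , eef: 0.273 0.165 -0.210 , u: 0.000 0.000 0.000 0.000
step 30 , q: -0.630 -3.110 0.656 -0.023 , dq: -9.703 -12.383 2.461 2.049 , eef: 0.194 0.149 -0.262 , u: 0.000 0.000 0.000 0.000
step 31 , q: -0.848 -3.370 0.733 0.012 , dq: -12.096 -13.622 5.499 1.290 , eef: 0.109 0.134 -0.303 , u: 0.000 0.000 0.000 0.000
step 32 , q: -1.112 -3.652 0.887 0.018 , dq: -14.039 -14.374 10.037 -0.966 , eef: 0.017 0.124 -0.325 , u: 0.000 0.000 0.000 0.000
step 33 , q: -1.393 -3.935 1.126 -0.038 , dq: -13.460 -13.689 13.334 -4.579 , eef: -0.074 0.128 -0.312 , u: 0.000 0.000 0.000 0.000
step 34 , q: -1.626 -4.195 1.392 -0.147 , dq: -9.635 -12.381 12.708 -5.817 , eef: -0.145 0.155 -0.261 , u: 0.000 0.000 0.000 0.000
step 35 , q: -1.782 -4.442 1.622 -0.257 , dq: -6.224 -12.700 10.074 -5.252 , eef: -0.187 0.194 -0.192 , u: 0.000 0.000 0.000 0.000
step 36 , q: -1.886 -4.711 1.789 -0.364 , dq: -4.303 -14.202 6.497 -5.755 , eef: -0.205 0.234 -0.124 , u: 0.000 0.000 0.000 0.000
step 37 , q: -1.961 -5.008 1.879 -0.495 , dq: -3.280 -15.294 2.400 -7.426 , eef: -0.208 0.270 -0.066 , u: 0.000 0.000 0.000 0.000
step 38 , q: -2.019 -5.312 1.889 -0.657 , dq: -2.664 -14.845 -1.218 -8.619 , eef: -0.204 0.301 -0.020 , u: 0.000 0.000 0.000 0.000
step 39 , q: -2.069 -5.593 1.840 -0.826 , dq: -2.378 -13.203 -3.429 -7.900 , eef: -0.198 0.331 0.016 , u: 0.000 0.000 0.000 0.000
step 40 , q: -2.116 -5.838 1.760 -0.964 , dq: -2.376 -11.258 -4.354 -5.690 , eef: -0.194 0.360 0.048 , u: 0.000 0.000 0.000 0.000
step 41 , q: -2.165 -6.045 1.672 -1.049 , dq: -2.538 -9.492 -4.389 -2.823 , eef: -0.193 0.388 0.076 , u: 0.000 0.000 0.000 0.000
step 42 , q: -2.218 -6.220 1.589 -1.076 , dq: -2.735 -7.998 -3.856 0.043 , eef: -0.195 0.414 0.102 , u: 0.000 0.000 0.000 0.000
step 43 , q: -2.274 -6.366 1.519 -1.051 , dq: -2.865 -6.705 -3.047 2.413 , eef: -0.197 0.439 0.126 , u: 0.000 0.000 0.000 0.000
step 44 , q: -2.332 -6.489 1.468 -0.983 , dq: -2.915 -5.592 -2.080 4.309 , eef: -0.200 0.463 0.147 , u: 0.000 0.000 0.000 0.000
step 45 , q: -2.390 -6.591 1.436 -0.883 , dq: -2.864 -4.595 -1.147 5.602 , eef: -0.202 0.485 0.166 , u: 0.000 0.000 0.000 0.000
step 46 , q: -2.446 -6.673 1.421 -0.763 , dq: -2.716 -3.678 -0.380 6.236 , eef: -0.202 0.504 0.182 , u: 0.000 0.000 0.000 0.000
step 47 , q: -2.498 -6.738 1.419 -0.638 , dq: -2.497 -2.835 0.145 6.188 , eef: -0.200 0.522 0.195 , u: 0.000 0.000 0.000 0.000
step 48 , q: -2.546 -6.787 1.425 -0.520 , dq: -2.250 -2.082 0.403 5.486 , eef: -0.195 0.537 0.205
final eef position (m): -0.195 0.537 0.205
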